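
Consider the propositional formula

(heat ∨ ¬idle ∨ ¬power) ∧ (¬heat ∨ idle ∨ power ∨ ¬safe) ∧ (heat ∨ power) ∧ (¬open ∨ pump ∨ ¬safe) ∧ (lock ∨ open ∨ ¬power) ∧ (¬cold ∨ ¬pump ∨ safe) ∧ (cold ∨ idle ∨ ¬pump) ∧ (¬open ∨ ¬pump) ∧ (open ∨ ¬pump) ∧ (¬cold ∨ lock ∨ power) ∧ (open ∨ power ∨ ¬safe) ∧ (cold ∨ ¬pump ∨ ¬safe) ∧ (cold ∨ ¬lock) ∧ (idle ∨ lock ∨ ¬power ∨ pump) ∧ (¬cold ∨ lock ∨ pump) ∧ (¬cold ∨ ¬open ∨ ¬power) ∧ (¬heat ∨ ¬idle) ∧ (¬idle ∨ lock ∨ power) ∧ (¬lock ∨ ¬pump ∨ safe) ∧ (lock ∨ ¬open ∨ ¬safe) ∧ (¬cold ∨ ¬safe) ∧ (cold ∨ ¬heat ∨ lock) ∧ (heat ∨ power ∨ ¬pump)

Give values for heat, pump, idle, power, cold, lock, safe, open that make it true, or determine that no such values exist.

Set heat = False.
  then (heat ∨ power) forces power = True.
  then (heat ∨ ¬idle ∨ ¬power) forces idle = False.
Set pump = False.
  then (idle ∨ lock ∨ ¬power ∨ pump) forces lock = True.
  then (cold ∨ ¬lock) forces cold = True.
  then (¬cold ∨ ¬open ∨ ¬power) forces open = False.
  then (¬cold ∨ ¬safe) forces safe = False.
All clauses satisfied.

heat = False; pump = False; idle = False; power = True; cold = True; lock = True; safe = False; open = False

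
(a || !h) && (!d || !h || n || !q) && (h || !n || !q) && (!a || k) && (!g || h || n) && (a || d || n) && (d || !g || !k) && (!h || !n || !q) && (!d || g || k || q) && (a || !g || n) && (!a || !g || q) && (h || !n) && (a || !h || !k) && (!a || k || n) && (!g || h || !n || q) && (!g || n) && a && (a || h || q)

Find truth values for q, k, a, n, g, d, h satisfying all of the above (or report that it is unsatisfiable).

Unit clause (a) forces a = True.
In (!a || k) only k is left, so k = True.
Set q = False.
  then (!a || !g || q) forces g = False.
Set n = True.
  then (h || !n) forces h = True.
Set d = True.
All clauses satisfied.

q = False, k = True, a = True, n = True, g = False, d = True, h = True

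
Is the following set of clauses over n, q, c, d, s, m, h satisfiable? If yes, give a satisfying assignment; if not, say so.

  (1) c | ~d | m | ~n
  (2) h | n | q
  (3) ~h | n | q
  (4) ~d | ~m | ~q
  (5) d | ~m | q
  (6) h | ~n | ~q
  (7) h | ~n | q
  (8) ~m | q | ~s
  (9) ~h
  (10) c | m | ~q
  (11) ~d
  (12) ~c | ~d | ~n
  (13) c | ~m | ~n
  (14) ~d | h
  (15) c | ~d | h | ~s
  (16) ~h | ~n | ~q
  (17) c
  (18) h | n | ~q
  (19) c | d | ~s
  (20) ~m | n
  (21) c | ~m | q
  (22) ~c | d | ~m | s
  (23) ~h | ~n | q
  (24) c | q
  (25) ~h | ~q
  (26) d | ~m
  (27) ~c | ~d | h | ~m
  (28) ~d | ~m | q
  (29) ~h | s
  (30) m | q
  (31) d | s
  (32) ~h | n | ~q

No satisfying assignment exists.

Case n = True:
  (~h) forces h = False.
  (h | ~n | ~q) forces q = False.
  Clause (h | ~n | q) is falsified — contradiction.
Case n = False:
  (~h) forces h = False.
  (h | n | q) forces q = True.
  Clause (h | n | ~q) is falsified — contradiction.
Both cases fail, so the formula is unsatisfiable.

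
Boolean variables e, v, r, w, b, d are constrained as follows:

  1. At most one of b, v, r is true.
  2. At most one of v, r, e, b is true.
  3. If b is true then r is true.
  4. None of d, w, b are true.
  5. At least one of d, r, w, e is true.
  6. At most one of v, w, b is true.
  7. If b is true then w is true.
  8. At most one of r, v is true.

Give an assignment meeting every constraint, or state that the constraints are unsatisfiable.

e=F, v=F, r=T, w=F, b=F, d=F

  (1) {b, v, r}: 1 true — at most one ✓
  (2) {v, r, e, b}: 1 true — at most one ✓
  (3) b=F ⇒ r: vacuous ✓
  (4) {d, w, b}: 0 true — none ✓
  (5) {d, r, w, e}: 1 true — at least one ✓
  (6) {v, w, b}: 0 true — at most one ✓
  (7) b=F ⇒ w: vacuous ✓
  (8) {r, v}: 1 true — at most one ✓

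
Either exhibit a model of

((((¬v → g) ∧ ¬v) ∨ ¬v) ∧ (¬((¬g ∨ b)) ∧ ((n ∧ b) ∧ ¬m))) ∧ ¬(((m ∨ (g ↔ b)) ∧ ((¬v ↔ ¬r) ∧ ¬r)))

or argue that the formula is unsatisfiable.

Unsatisfiable — no assignment works.

Case b = True: the conjunct ¬((¬g ∨ b)) becomes ¬((¬g ∨ True)) = False.
Case b = False: the conjunct b is False.
Both cases fail — unsatisfiable.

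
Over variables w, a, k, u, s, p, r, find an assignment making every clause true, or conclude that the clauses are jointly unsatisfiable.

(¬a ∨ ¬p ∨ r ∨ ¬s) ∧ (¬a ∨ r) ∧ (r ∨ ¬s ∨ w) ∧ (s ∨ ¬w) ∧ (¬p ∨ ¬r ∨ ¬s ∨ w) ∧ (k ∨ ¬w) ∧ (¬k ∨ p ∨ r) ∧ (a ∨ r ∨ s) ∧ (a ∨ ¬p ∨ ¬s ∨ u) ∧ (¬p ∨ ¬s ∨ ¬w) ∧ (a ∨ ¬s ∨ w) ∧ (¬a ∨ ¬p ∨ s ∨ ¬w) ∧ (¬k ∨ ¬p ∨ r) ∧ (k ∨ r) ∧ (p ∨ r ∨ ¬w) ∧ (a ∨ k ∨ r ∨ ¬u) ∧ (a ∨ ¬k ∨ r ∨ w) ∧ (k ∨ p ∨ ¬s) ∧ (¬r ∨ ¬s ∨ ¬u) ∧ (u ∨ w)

w: True; a: True; k: True; u: False; s: True; p: False; r: True

Set w = True.
  then (s ∨ ¬w) forces s = True.
  then (k ∨ ¬w) forces k = True.
  then (¬p ∨ ¬s ∨ ¬w) forces p = False.
  then (p ∨ r ∨ ¬w) forces r = True.
  then (¬r ∨ ¬s ∨ ¬u) forces u = False.
Set a = True.
All clauses satisfied.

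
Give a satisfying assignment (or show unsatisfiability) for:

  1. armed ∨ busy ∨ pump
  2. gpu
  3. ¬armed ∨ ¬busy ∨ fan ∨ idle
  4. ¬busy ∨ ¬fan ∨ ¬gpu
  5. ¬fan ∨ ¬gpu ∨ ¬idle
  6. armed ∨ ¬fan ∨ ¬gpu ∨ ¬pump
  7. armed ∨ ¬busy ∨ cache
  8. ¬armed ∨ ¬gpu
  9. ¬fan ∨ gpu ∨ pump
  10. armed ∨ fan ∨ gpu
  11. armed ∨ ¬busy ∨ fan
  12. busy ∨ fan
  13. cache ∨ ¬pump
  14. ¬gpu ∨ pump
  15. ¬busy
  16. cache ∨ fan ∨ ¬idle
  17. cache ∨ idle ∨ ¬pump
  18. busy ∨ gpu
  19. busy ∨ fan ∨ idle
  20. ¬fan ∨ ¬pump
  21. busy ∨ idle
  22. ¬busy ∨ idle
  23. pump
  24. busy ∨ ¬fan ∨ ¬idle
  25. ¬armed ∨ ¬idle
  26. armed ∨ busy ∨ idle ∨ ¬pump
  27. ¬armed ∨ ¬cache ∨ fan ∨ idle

Unsatisfiable — no assignment works.

Case busy = True:
  Clause (¬busy) is falsified — contradiction.
Case busy = False:
  (gpu) forces gpu = True.
  (¬armed ∨ ¬gpu) forces armed = False.
  (armed ∨ busy ∨ pump) forces pump = True.
  (armed ∨ ¬fan ∨ ¬gpu ∨ ¬pump) forces fan = False.
  Clause (busy ∨ fan) is falsified — contradiction.
Both cases fail, so the formula is unsatisfiable.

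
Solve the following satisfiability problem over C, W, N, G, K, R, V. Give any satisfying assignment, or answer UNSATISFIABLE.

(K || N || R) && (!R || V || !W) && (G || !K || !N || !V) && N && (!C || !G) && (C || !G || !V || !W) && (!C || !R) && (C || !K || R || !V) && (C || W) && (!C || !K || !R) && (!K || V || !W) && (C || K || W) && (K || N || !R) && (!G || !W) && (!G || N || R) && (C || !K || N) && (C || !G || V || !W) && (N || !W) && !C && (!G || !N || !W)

C: False, W: True, N: True, G: False, K: False, R: True, V: True

Unit clause (N) forces N = True.
Unit clause (!C) forces C = False.
In (C || W) only W is left, so W = True.
In (!G || !W) only !G is left, so G = False.
Try K = True:
  (G || !K || !N || !V) forces V = False.
  clause (!K || V || !W) is falsified — backtrack.
So K = False.
Set R = True.
  then (!R || V || !W) forces V = True.
All clauses satisfied.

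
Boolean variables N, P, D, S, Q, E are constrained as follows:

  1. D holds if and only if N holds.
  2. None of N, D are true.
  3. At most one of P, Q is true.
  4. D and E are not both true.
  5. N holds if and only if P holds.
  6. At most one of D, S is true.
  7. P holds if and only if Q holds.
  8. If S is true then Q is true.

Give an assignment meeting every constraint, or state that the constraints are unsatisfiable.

N: False; P: False; D: False; S: False; Q: False; E: False

  (1) D=F, N=F — same ✓
  (2) {N, D}: 0 true — none ✓
  (3) {P, Q}: 0 true — at most one ✓
  (4) D=F, E=F — not both ✓
  (5) N=F, P=F — same ✓
  (6) {D, S}: 0 true — at most one ✓
  (7) P=F, Q=F — same ✓
  (8) S=F ⇒ Q: vacuous ✓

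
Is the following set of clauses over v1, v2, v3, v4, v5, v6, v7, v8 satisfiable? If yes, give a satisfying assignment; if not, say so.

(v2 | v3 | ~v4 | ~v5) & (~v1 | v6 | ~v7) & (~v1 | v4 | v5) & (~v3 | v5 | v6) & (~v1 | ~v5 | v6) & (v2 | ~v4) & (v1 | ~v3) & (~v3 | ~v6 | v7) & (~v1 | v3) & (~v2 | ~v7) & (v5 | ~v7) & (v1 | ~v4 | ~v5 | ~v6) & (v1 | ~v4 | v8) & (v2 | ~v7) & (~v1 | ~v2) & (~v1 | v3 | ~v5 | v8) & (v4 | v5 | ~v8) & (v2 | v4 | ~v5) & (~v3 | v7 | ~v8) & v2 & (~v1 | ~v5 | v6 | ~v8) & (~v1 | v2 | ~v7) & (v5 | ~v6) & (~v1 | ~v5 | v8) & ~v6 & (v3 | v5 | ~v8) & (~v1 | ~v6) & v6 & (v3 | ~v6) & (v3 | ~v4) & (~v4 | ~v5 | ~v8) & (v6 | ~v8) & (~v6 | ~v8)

Case v6 = True:
  Clause (~v6) is falsified — contradiction.
Case v6 = False:
  Clause (v6) is falsified — contradiction.
Both cases fail, so the formula is unsatisfiable.

Unsatisfiable — no assignment works.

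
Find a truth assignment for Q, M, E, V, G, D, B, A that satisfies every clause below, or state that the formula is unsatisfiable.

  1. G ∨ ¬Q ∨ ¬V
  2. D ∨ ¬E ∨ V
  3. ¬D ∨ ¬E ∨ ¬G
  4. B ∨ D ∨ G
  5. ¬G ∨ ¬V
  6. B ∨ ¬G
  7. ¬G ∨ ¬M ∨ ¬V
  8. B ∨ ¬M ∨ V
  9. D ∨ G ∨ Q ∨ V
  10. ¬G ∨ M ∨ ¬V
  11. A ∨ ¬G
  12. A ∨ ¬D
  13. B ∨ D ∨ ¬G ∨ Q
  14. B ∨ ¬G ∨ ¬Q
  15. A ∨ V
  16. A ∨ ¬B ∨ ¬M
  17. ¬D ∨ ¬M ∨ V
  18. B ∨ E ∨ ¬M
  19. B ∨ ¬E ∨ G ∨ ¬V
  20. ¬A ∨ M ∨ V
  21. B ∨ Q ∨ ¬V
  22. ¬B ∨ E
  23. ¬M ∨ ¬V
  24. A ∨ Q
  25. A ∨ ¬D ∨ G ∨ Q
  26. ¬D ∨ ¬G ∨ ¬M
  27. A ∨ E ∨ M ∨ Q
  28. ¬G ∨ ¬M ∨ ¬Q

Q: False, M: False, E: True, V: True, G: False, D: False, B: True, A: True

Set Q = False.
  then (A ∨ Q) forces A = True.
Try M = True:
  (¬M ∨ ¬V) forces V = False.
  (B ∨ ¬M ∨ V) forces B = True.
  (¬D ∨ ¬M ∨ V) forces D = False.
  (D ∨ ¬E ∨ V) forces E = False.
  clause (¬B ∨ E) is falsified — backtrack.
So M = False.
  then (¬A ∨ M ∨ V) forces V = True.
  then (B ∨ Q ∨ ¬V) forces B = True.
  then (¬B ∨ E) forces E = True.
  then (¬G ∨ ¬V) forces G = False.
Set D = False.
All clauses satisfied.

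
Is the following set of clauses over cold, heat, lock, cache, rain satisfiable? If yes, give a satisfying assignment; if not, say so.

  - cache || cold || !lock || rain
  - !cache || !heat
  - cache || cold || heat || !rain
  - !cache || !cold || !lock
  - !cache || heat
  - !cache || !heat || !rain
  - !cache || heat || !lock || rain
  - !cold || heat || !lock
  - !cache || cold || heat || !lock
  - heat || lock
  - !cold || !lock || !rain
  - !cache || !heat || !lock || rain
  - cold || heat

Set cold = True.
Try heat = False:
  (!cache || heat) forces cache = False.
  (!cold || heat || !lock) forces lock = False.
  clause (heat || lock) is falsified — backtrack.
So heat = True.
  then (!cache || !heat) forces cache = False.
Set lock = True.
  then (!cold || !lock || !rain) forces rain = False.
All clauses satisfied.

cold = True; heat = True; lock = True; cache = False; rain = False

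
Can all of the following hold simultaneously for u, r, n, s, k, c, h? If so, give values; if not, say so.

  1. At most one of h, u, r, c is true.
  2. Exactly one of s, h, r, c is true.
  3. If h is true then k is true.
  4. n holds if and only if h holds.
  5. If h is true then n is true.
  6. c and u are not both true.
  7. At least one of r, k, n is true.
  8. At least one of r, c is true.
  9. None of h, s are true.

u: False, r: True, n: False, s: False, k: True, c: False, h: False

  (1) {h, u, r, c}: 1 true — at most one ✓
  (2) {s, h, r, c}: 1 true — exactly one ✓
  (3) h=F ⇒ k: vacuous ✓
  (4) n=F, h=F — same ✓
  (5) h=F ⇒ n: vacuous ✓
  (6) c=F, u=F — not both ✓
  (7) {r, k, n}: 2 true — at least one ✓
  (8) {r, c}: 1 true — at least one ✓
  (9) {h, s}: 0 true — none ✓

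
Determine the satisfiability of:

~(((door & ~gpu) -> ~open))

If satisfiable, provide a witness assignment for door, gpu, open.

door = True, gpu = False, open = True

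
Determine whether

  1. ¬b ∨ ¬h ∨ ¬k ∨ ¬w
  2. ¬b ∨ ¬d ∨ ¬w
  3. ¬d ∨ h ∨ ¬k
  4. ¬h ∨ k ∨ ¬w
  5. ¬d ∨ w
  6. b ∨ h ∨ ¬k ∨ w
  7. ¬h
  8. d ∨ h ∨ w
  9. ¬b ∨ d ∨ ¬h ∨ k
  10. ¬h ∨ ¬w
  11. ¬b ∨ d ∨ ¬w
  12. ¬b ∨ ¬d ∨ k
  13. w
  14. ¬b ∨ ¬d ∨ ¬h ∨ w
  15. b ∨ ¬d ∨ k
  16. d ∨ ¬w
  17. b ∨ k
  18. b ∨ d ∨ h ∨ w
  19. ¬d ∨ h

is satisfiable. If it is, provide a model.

Case h = True:
  Clause (¬h) is falsified — contradiction.
Case h = False:
  (w) forces w = True.
  (d ∨ ¬w) forces d = True.
  Clause (¬d ∨ h) is falsified — contradiction.
Both cases fail, so the formula is unsatisfiable.

UNSATISFIABLE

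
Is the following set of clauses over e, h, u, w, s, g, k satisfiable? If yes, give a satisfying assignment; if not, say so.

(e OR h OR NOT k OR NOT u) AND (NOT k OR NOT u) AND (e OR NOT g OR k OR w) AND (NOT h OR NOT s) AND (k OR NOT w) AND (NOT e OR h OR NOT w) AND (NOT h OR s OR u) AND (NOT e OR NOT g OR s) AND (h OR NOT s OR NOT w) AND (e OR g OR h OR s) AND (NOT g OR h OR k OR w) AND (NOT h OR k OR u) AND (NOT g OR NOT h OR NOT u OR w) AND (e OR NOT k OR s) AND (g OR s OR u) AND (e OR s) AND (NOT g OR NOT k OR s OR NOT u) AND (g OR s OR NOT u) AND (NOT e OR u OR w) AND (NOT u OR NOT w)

Set e = False.
  then (e OR s) forces s = True.
  then (NOT h OR NOT s) forces h = False.
  then (h OR NOT s OR NOT w) forces w = False.
Set u = True.
  then (e OR h OR NOT k OR NOT u) forces k = False.
  then (e OR NOT g OR k OR w) forces g = False.
All clauses satisfied.

e: False; h: False; u: True; w: False; s: True; g: False; k: False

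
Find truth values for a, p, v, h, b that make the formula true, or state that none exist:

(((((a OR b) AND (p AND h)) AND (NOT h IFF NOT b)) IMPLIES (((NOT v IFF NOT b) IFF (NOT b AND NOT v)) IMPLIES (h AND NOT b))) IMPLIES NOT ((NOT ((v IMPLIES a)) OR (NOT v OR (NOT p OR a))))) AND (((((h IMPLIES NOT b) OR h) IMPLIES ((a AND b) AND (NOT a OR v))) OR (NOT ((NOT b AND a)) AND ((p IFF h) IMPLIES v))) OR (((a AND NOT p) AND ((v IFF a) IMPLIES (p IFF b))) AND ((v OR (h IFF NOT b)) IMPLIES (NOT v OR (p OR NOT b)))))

No satisfying assignment exists.

Case p = True: the formula simplifies to (((((a OR b) AND h) AND (NOT h IFF NOT b)) IMPLIES (((NOT v IFF NOT b) IFF (NOT b AND NOT v)) IMPLIES (h AND NOT b))) IMPLIES NOT ((NOT ((v IMPLIES a)) OR (NOT v OR a)))) AND ((((h IMPLIES NOT b) OR h) IMPLIES ((a AND b) AND (NOT a OR v))) OR (NOT ((NOT b AND a)) AND (h IMPLIES v))).
  b = True: simplifies to (((h AND h) IMPLIES v) IMPLIES NOT ((NOT ((v IMPLIES a)) OR (NOT v OR a)))) AND (((NOT h OR h) IMPLIES (a AND (NOT a OR v))) OR (h IMPLIES v)).
    v = True: simplifies to NOT ((NOT a OR a)).
      a = True: this becomes NOT ((False OR True)) = False.
      a = False: this becomes NOT ((True OR False)) = False.
    v = False: simplifies to (h AND h) AND (((NOT h OR h) IMPLIES (a AND NOT a)) OR NOT h).
      h = True: simplifies to a AND NOT a.
        a = True: the conjunct NOT a is False.
        a = False: the conjunct a is False.
      h = False: the conjunct h is False.
  b = False: simplifies to ((((a AND h) AND NOT h) IMPLIES ((NOT v IFF NOT v) IMPLIES h)) IMPLIES NOT ((NOT ((v IMPLIES a)) OR (NOT v OR a)))) AND (NOT a AND (h IMPLIES v)).
    a = True: the conjunct NOT a is False.
    a = False: simplifies to NOT ((NOT (NOT v) OR NOT v)) AND (h IMPLIES v).
      v = True: the conjunct NOT ((NOT (NOT v) OR NOT v)) becomes NOT ((True OR False)) = False.
      v = False: the conjunct NOT ((NOT (NOT v) OR NOT v)) becomes NOT ((False OR True)) = False.
Case p = False: the conjunct ((((a OR b) AND (p AND h)) AND (NOT h IFF NOT b)) IMPLIES (((NOT v IFF NOT b) IFF (NOT b AND NOT v)) IMPLIES (h AND NOT b))) IMPLIES NOT ((NOT ((v IMPLIES a)) OR (NOT v OR (NOT p OR a)))) becomes (False IMPLIES (((NOT v IFF NOT b) IFF (NOT b AND NOT v)) IMPLIES (h AND NOT b))) IMPLIES NOT True = False.
Both cases fail — unsatisfiable.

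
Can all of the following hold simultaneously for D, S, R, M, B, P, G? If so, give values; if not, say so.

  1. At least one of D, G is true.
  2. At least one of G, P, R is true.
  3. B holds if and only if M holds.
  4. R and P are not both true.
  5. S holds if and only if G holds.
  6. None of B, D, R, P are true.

D=F, S=T, R=F, M=F, B=F, P=F, G=T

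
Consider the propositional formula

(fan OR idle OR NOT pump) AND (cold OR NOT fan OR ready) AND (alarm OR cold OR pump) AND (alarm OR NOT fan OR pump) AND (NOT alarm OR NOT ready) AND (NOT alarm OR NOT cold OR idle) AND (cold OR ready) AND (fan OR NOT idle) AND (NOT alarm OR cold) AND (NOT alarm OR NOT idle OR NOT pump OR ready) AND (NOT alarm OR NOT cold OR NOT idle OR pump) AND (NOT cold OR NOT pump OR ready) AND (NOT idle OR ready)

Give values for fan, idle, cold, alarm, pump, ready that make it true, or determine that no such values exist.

fan=T, idle=T, cold=T, alarm=F, pump=T, ready=T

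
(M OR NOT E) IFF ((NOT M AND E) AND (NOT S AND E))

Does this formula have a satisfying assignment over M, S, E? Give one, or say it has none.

M = False, S = True, E = True

  (M OR NOT E) IFF ((NOT M AND E) AND (NOT S AND E)) = True
    M OR NOT E = False
      NOT E = False
    (NOT M AND E) AND (NOT S AND E) = False
      NOT M AND E = True
        NOT M = True
      NOT S AND E = False
        NOT S = False
The formula evaluates to True.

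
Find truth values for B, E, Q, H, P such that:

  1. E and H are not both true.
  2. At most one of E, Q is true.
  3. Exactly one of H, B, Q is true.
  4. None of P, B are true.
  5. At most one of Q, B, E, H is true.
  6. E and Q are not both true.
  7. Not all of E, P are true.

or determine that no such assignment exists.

B = False; E = False; Q = True; H = False; P = False

  (1) E=F, H=F — not both ✓
  (2) {E, Q}: 1 true — at most one ✓
  (3) {H, B, Q}: 1 true — exactly one ✓
  (4) {P, B}: 0 true — none ✓
  (5) {Q, B, E, H}: 1 true — at most one ✓
  (6) E=F, Q=T — not both ✓
  (7) {E, P}: 0/2 true — not all ✓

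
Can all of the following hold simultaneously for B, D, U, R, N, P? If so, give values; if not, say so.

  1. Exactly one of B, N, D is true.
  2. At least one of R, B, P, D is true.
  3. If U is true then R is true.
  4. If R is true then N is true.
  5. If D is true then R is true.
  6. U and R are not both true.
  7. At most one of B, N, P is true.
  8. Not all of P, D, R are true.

B=F; D=F; U=F; R=T; N=T; P=F

  (1) {B, N, D}: 1 true — exactly one ✓
  (2) {R, B, P, D}: 1 true — at least one ✓
  (3) U=F ⇒ R: vacuous ✓
  (4) R=T ⇒ N: T ✓
  (5) D=F ⇒ R: vacuous ✓
  (6) U=F, R=T — not both ✓
  (7) {B, N, P}: 1 true — at most one ✓
  (8) {P, D, R}: 1/3 true — not all ✓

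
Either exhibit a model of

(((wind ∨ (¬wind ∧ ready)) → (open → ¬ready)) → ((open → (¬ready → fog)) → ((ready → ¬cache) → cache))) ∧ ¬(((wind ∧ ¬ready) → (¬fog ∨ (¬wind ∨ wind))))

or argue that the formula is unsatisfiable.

The conjunct ¬(((wind ∧ ¬ready) → (¬fog ∨ (¬wind ∨ wind)))) is unsatisfiable on its own:
  ready=F, fog=F, wind=F: evaluates to False.
  ready=F, fog=F, wind=T: evaluates to False.
  ready=F, fog=T, wind=F: evaluates to False.
  ready=F, fog=T, wind=T: evaluates to False.
  ready=T, fog=F, wind=F: evaluates to False.
  ready=T, fog=F, wind=T: evaluates to False.
  ready=T, fog=T, wind=F: evaluates to False.
  ready=T, fog=T, wind=T: evaluates to False.
So the whole conjunction is unsatisfiable.

The formula is unsatisfiable.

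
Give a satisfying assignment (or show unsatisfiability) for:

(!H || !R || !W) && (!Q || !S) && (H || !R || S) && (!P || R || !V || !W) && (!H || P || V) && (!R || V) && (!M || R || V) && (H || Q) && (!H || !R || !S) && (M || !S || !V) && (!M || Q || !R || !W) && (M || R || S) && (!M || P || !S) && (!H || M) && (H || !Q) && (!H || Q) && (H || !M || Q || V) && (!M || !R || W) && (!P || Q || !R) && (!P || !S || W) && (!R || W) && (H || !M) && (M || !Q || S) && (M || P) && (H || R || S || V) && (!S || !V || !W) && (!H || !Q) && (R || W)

Case Q = True:
  (!Q || !S) forces S = False.
  (H || !Q) forces H = True.
  Clause (!H || !Q) is falsified — contradiction.
Case Q = False:
  (H || Q) forces H = True.
  Clause (!H || Q) is falsified — contradiction.
Both cases fail, so the formula is unsatisfiable.

Unsatisfiable — no assignment works.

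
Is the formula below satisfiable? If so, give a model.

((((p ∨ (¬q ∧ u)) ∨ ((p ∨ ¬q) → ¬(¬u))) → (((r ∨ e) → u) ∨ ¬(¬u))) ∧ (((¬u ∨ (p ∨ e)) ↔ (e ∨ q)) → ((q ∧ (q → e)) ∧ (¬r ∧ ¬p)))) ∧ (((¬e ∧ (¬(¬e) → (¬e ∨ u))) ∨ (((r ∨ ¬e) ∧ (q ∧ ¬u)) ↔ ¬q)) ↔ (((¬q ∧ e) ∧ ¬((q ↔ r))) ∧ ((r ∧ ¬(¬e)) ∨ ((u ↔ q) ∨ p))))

Unsatisfiable — no assignment works.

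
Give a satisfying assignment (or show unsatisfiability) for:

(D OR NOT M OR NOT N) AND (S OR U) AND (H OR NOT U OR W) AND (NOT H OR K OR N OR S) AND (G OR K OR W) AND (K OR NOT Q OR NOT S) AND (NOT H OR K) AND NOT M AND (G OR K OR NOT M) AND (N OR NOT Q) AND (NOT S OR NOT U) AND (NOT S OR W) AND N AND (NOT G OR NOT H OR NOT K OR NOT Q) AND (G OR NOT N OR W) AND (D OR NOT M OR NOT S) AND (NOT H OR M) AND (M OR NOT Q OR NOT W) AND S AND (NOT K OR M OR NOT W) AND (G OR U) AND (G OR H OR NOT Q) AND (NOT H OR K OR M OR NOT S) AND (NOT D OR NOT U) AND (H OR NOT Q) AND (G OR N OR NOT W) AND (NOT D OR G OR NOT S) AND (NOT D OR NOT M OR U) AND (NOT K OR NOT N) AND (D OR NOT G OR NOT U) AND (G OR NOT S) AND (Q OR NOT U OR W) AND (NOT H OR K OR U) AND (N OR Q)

Unit clause (NOT M) forces M = False.
Unit clause (N) forces N = True.
In (NOT H OR M) only NOT H is left, so H = False.
Unit clause (S) forces S = True.
In (H OR NOT Q) only NOT Q is left, so Q = False.
In (NOT K OR NOT N) only NOT K is left, so K = False.
In (G OR NOT S) only G is left, so G = True.
In (NOT S OR NOT U) only NOT U is left, so U = False.
In (NOT S OR W) only W is left, so W = True.
Set D = True.
All clauses satisfied.

W = True; M = False; S = True; H = False; N = True; Q = False; U = False; G = True; K = False; D = True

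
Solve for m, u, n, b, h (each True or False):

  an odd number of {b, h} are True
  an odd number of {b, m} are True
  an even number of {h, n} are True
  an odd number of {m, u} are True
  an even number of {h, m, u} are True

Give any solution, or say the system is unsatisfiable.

m = True, u = False, n = True, b = False, h = True

{b, h}: 1 true → odd ✓
{b, m}: 1 true → odd ✓
{h, n}: 2 true → even ✓
{m, u}: 1 true → odd ✓
{h, m, u}: 2 true → even ✓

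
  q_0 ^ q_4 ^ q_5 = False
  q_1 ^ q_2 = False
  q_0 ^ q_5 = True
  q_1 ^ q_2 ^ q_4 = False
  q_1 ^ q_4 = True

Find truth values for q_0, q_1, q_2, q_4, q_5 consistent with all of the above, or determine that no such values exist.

The formula is unsatisfiable.

Adding constraints 1, 2, 3, 4 mod 2: every variable appears an even number of times on the left, so the left side is 0.
But the right sides sum to 1 (mod 2). 0 ≠ 1 — the system is inconsistent.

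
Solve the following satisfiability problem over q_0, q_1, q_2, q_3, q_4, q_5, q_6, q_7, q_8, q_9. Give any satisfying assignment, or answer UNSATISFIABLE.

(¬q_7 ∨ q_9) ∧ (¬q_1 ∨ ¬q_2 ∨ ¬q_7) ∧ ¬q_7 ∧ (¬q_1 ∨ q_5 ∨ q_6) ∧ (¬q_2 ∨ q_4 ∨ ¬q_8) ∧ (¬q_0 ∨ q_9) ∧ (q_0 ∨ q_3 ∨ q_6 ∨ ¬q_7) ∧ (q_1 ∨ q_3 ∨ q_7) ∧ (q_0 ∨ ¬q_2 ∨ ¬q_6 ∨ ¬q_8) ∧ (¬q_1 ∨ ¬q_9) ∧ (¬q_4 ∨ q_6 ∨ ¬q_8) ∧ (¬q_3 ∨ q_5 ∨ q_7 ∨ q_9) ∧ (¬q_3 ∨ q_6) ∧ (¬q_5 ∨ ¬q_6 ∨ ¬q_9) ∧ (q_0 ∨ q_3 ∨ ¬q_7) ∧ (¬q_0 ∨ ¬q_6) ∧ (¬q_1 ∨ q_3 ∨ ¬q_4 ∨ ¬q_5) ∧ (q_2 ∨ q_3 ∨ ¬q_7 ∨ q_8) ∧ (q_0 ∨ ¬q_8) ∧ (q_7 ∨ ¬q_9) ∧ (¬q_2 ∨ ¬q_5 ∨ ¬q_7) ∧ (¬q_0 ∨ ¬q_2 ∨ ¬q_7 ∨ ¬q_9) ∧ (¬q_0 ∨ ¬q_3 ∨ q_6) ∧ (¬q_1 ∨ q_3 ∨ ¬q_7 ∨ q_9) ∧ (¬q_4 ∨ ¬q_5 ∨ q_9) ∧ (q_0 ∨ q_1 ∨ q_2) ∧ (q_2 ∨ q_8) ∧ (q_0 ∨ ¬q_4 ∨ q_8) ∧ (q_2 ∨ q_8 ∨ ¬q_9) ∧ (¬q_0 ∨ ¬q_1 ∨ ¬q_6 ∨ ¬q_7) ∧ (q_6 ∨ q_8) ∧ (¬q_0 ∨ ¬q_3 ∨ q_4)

q_0 = False; q_1 = True; q_2 = True; q_3 = True; q_4 = False; q_5 = True; q_6 = True; q_7 = False; q_8 = False; q_9 = False

Unit clause (¬q_7) forces q_7 = False.
In (q_7 ∨ ¬q_9) only ¬q_9 is left, so q_9 = False.
In (¬q_0 ∨ q_9) only ¬q_0 is left, so q_0 = False.
In (q_0 ∨ ¬q_8) only ¬q_8 is left, so q_8 = False.
In (q_2 ∨ q_8) only q_2 is left, so q_2 = True.
In (q_0 ∨ ¬q_4 ∨ q_8) only ¬q_4 is left, so q_4 = False.
In (q_6 ∨ q_8) only q_6 is left, so q_6 = True.
Set q_1 = True.
Set q_3 = True.
  then (¬q_3 ∨ q_5 ∨ q_7 ∨ q_9) forces q_5 = True.
All clauses satisfied.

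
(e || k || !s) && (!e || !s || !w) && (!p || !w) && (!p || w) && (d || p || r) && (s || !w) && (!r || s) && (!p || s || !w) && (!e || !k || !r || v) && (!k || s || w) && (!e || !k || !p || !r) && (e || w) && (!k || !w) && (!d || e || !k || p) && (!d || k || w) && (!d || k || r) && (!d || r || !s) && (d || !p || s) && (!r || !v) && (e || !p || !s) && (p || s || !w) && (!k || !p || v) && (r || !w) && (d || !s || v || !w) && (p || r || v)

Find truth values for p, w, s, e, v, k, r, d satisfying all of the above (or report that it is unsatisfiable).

Try p = True:
  (!p || !w) forces w = False.
  clause (!p || w) is falsified — backtrack.
So p = False.
Set w = False.
  then (e || w) forces e = True.
Try s = False:
  (!r || s) forces r = False.
  (d || p || r) forces d = True.
  (!k || s || w) forces k = False.
  clause (!d || k || w) is falsified — backtrack.
So s = True.
Set v = False.
  then (p || r || v) forces r = True.
  then (!e || !k || !r || v) forces k = False.
  then (!d || k || w) forces d = False.
All clauses satisfied.

p = False, w = False, s = True, e = True, v = False, k = False, r = True, d = False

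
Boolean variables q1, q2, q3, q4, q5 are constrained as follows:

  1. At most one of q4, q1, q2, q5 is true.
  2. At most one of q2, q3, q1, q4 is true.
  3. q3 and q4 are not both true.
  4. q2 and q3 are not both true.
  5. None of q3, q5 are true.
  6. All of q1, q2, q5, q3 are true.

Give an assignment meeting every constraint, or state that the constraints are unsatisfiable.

Case q3 = True:
  Constraint (5) is violated (q3=T) — contradiction.
Case q3 = False:
  Constraint (6) is violated (q3=F) — contradiction.
Both cases fail — unsatisfiable.

UNSATISFIABLE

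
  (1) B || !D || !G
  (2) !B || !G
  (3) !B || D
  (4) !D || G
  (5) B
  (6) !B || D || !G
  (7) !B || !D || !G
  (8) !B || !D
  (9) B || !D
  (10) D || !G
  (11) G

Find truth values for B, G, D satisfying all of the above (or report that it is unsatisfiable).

UNSATISFIABLE

Case B = True:
  (!B || !G) forces G = False.
  Clause (G) is falsified — contradiction.
Case B = False:
  Clause (B) is falsified — contradiction.
Both cases fail, so the formula is unsatisfiable.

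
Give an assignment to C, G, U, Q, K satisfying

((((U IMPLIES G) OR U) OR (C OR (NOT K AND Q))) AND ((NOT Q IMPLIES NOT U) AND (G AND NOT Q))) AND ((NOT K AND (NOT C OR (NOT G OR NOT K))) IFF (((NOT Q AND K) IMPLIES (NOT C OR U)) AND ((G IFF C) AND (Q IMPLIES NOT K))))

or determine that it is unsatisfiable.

C=T, G=T, U=F, Q=F, K=T

  (((U IMPLIES G) OR U) OR (C OR (NOT K AND Q))) AND ((NOT Q IMPLIES NOT U) AND (G AND NOT Q)) = True
    ((U IMPLIES G) OR U) OR (C OR (NOT K AND Q)) = True
      (U IMPLIES G) OR U = True
        U IMPLIES G = True
      C OR (NOT K AND Q) = True
        NOT K AND Q = False
          NOT K = False
    (NOT Q IMPLIES NOT U) AND (G AND NOT Q) = True
      NOT Q IMPLIES NOT U = True
        NOT Q = True
        NOT U = True
      G AND NOT Q = True
        NOT Q = True
  (NOT K AND (NOT C OR (NOT G OR NOT K))) IFF (((NOT Q AND K) IMPLIES (NOT C OR U)) AND ((G IFF C) AND (Q IMPLIES NOT K))) = True
    NOT K AND (NOT C OR (NOT G OR NOT K)) = False
      NOT K = False
      NOT C OR (NOT G OR NOT K) = False
        NOT C = False
        NOT G OR NOT K = False
          NOT G = False
          NOT K = False
    ((NOT Q AND K) IMPLIES (NOT C OR U)) AND ((G IFF C) AND (Q IMPLIES NOT K)) = False
      (NOT Q AND K) IMPLIES (NOT C OR U) = False
        NOT Q AND K = True
          NOT Q = True
        NOT C OR U = False
          NOT C = False
      (G IFF C) AND (Q IMPLIES NOT K) = True
        G IFF C = True
        Q IMPLIES NOT K = True
          NOT K = False
Both conjuncts True, so the formula holds.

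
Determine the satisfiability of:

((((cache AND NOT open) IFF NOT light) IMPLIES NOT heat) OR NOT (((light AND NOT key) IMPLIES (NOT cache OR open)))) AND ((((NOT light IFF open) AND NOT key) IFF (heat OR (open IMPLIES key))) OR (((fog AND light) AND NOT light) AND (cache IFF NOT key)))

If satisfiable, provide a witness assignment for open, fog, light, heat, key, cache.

open: False; fog: True; light: True; heat: True; key: False; cache: True

  (((cache AND NOT open) IFF NOT light) IMPLIES NOT heat) OR NOT (((light AND NOT key) IMPLIES (NOT cache OR open))) = True
    ((cache AND NOT open) IFF NOT light) IMPLIES NOT heat = True
      (cache AND NOT open) IFF NOT light = False
        cache AND NOT open = True
          NOT open = True
        NOT light = False
      NOT heat = False
    NOT (((light AND NOT key) IMPLIES (NOT cache OR open))) = True
      (light AND NOT key) IMPLIES (NOT cache OR open) = False
        light AND NOT key = True
          NOT key = True
        NOT cache OR open = False
          NOT cache = False
  (((NOT light IFF open) AND NOT key) IFF (heat OR (open IMPLIES key))) OR (((fog AND light) AND NOT light) AND (cache IFF NOT key)) = True
    ((NOT light IFF open) AND NOT key) IFF (heat OR (open IMPLIES key)) = True
      (NOT light IFF open) AND NOT key = True
        NOT light IFF open = True
          NOT light = False
        NOT key = True
      heat OR (open IMPLIES key) = True
        open IMPLIES key = True
    ((fog AND light) AND NOT light) AND (cache IFF NOT key) = False
      (fog AND light) AND NOT light = False
        fog AND light = True
        NOT light = False
      cache IFF NOT key = True
        NOT key = True
Both conjuncts True, so the formula holds.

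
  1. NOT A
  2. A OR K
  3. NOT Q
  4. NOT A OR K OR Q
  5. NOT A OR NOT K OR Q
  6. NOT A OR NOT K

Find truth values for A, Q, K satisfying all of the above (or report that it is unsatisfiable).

A = False, Q = False, K = True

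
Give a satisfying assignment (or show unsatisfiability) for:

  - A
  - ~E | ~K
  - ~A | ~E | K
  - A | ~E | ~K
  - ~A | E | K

K = True, E = False, A = True

Unit clause (A) forces A = True.
Set K = True.
  then (~E | ~K) forces E = False.
Check each clause:
  (A): A holds.
  (~E | ~K): ~E holds.
  (~A | ~E | K): ~E holds.
  (A | ~E | ~K): A holds.
  (~A | E | K): K holds.
All clauses satisfied.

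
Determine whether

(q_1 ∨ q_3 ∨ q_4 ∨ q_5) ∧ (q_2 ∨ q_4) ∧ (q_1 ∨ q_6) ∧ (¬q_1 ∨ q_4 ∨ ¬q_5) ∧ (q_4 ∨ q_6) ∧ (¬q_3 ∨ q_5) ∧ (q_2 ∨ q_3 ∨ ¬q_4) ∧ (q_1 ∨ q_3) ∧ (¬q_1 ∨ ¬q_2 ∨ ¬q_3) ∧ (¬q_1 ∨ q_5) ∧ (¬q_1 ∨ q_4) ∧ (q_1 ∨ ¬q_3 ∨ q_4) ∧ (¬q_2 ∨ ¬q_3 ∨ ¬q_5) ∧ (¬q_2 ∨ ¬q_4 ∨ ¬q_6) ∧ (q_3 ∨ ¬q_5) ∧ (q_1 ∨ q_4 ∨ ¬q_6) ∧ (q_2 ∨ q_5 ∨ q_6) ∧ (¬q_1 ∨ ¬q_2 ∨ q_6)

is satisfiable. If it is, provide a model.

Set q_1 = False.
  then (q_1 ∨ q_6) forces q_6 = True.
  then (q_1 ∨ q_3) forces q_3 = True.
  then (q_1 ∨ ¬q_3 ∨ q_4) forces q_4 = True.
  then (¬q_2 ∨ ¬q_4 ∨ ¬q_6) forces q_2 = False.
  then (¬q_3 ∨ q_5) forces q_5 = True.
All clauses satisfied.

q_1 = False; q_2 = False; q_3 = True; q_4 = True; q_5 = True; q_6 = True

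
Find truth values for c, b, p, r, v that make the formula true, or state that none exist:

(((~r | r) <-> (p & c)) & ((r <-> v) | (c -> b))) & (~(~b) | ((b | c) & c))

c=T, b=T, p=T, r=F, v=F

  ((~r | r) <-> (p & c)) & ((r <-> v) | (c -> b)) = True
    (~r | r) <-> (p & c) = True
      ~r | r = True
        ~r = True
      p & c = True
    (r <-> v) | (c -> b) = True
      r <-> v = True
      c -> b = True
  ~(~b) | ((b | c) & c) = True
    ~(~b) = True
      ~b = False
    (b | c) & c = True
      b | c = True
Both conjuncts True, so the formula holds.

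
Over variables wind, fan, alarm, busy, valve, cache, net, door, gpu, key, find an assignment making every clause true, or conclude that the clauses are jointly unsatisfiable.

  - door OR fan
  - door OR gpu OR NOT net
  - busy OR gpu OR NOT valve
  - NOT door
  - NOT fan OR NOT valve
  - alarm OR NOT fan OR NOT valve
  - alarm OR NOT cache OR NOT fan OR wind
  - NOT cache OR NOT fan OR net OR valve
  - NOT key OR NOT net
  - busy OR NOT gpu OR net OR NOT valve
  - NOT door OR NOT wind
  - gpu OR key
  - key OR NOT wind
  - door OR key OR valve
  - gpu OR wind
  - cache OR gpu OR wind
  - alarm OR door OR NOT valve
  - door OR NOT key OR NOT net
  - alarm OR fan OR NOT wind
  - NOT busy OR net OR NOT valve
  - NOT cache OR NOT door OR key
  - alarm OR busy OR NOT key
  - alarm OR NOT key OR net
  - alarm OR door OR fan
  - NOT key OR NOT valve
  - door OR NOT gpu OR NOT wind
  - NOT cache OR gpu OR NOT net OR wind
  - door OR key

wind = False; fan = True; alarm = True; busy = False; valve = False; cache = False; net = False; door = False; gpu = True; key = True

Unit clause (NOT door) forces door = False.
In (door OR key) only key is left, so key = True.
In (door OR fan) only fan is left, so fan = True.
In (NOT fan OR NOT valve) only NOT valve is left, so valve = False.
In (NOT key OR NOT net) only NOT net is left, so net = False.
In (alarm OR NOT key OR net) only alarm is left, so alarm = True.
In (NOT cache OR NOT fan OR net OR valve) only NOT cache is left, so cache = False.
Set wind = False.
  then (gpu OR wind) forces gpu = True.
Set busy = False.
All clauses satisfied.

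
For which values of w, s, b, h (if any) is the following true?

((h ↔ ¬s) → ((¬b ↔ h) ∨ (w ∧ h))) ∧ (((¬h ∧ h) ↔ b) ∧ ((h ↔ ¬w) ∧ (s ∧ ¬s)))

UNSATISFIABLE

Case s = True: the conjunct ¬s is False.
Case s = False: the conjunct s is False.
Both cases fail — unsatisfiable.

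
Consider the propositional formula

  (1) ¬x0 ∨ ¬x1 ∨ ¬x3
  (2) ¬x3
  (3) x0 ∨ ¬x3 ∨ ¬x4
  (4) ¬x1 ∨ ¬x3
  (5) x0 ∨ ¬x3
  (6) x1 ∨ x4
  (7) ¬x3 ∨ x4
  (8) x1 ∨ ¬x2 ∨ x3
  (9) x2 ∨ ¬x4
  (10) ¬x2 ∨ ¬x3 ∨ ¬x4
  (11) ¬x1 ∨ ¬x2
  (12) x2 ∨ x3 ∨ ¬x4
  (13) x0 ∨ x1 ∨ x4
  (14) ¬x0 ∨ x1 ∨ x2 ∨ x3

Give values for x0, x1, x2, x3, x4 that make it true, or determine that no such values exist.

x0: False; x1: True; x2: False; x3: False; x4: False

Unit clause (¬x3) forces x3 = False.
Set x0 = False.
Try x1 = False:
  (x1 ∨ x4) forces x4 = True.
  (x1 ∨ ¬x2 ∨ x3) forces x2 = False.
  clause (x2 ∨ ¬x4) is falsified — backtrack.
So x1 = True.
  then (¬x1 ∨ ¬x2) forces x2 = False.
  then (x2 ∨ x3 ∨ ¬x4) forces x4 = False.
All clauses satisfied.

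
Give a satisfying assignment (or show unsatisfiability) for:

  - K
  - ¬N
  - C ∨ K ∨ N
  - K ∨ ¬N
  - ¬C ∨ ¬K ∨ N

Unit clause (K) forces K = True.
Unit clause (¬N) forces N = False.
In (¬C ∨ ¬K ∨ N) only ¬C is left, so C = False.
Check each clause:
  (K): K holds.
  (¬N): ¬N holds.
  (C ∨ K ∨ N): K holds.
  (K ∨ ¬N): K holds.
  (¬C ∨ ¬K ∨ N): ¬C holds.
All clauses satisfied.

C = False, K = True, N = False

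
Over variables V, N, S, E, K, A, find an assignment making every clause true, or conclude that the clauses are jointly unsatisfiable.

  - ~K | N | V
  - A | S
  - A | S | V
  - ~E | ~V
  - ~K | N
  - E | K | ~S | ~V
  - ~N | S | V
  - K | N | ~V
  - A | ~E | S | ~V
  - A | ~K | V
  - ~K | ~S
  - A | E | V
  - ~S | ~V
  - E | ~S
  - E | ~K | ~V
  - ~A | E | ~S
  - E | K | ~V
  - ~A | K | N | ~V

Try V = True:
  (~E | ~V) forces E = False.
  (~S | ~V) forces S = False.
  (A | S) forces A = True.
  (E | ~K | ~V) forces K = False.
  clause (E | K | ~V) is falsified — backtrack.
So V = False.
Set N = False.
  then (~K | N | V) forces K = False.
Set S = False.
  then (A | S) forces A = True.
Set E = False.
All clauses satisfied.

V = False, N = False, S = False, E = False, K = False, A = True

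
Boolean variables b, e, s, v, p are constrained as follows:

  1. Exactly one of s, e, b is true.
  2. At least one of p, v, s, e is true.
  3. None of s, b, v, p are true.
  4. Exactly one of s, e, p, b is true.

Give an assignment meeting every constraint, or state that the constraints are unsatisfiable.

b = False, e = True, s = False, v = False, p = False

  (1) {s, e, b}: 1 true — exactly one ✓
  (2) {p, v, s, e}: 1 true — at least one ✓
  (3) {s, b, v, p}: 0 true — none ✓
  (4) {s, e, p, b}: 1 true — exactly one ✓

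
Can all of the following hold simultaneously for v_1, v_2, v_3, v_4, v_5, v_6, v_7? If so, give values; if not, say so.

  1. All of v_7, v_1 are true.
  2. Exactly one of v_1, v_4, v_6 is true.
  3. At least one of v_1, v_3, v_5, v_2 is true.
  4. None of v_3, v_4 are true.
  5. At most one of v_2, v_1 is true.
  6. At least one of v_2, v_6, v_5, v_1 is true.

v_1=T, v_2=F, v_3=F, v_4=F, v_5=T, v_6=F, v_7=T

  (1) {v_7, v_1}: all 2 true ✓
  (2) {v_1, v_4, v_6}: 1 true — exactly one ✓
  (3) {v_1, v_3, v_5, v_2}: 2 true — at least one ✓
  (4) {v_3, v_4}: 0 true — none ✓
  (5) {v_2, v_1}: 1 true — at most one ✓
  (6) {v_2, v_6, v_5, v_1}: 2 true — at least one ✓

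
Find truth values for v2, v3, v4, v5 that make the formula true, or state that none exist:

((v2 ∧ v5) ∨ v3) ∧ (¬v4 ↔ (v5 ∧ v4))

v2=T; v3=T; v4=T; v5=F

  (v2 ∧ v5) ∨ v3 = True
    v2 ∧ v5 = False
  ¬v4 ↔ (v5 ∧ v4) = True
    ¬v4 = False
    v5 ∧ v4 = False
Both conjuncts True, so the formula holds.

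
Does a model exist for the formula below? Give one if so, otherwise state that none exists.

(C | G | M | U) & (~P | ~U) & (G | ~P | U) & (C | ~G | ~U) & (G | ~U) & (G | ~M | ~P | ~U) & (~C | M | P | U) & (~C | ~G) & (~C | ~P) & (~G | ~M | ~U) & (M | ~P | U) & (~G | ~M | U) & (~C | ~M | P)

U=F, M=F, P=F, G=T, C=F

Try U = True:
  (~P | ~U) forces P = False.
  (G | ~U) forces G = True.
  (C | ~G | ~U) forces C = True.
  clause (~C | ~G) is falsified — backtrack.
So U = False.
Set M = False.
  then (M | ~P | U) forces P = False.
  then (~C | M | P | U) forces C = False.
  then (C | G | M | U) forces G = True.
All clauses satisfied.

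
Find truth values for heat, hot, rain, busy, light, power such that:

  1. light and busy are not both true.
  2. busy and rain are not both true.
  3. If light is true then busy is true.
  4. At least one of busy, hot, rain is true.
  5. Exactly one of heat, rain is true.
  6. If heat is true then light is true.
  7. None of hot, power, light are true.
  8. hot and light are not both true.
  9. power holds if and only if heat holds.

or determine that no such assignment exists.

heat=F, hot=F, rain=T, busy=F, light=F, power=F

  (1) light=F, busy=F — not both ✓
  (2) busy=F, rain=T — not both ✓
  (3) light=F ⇒ busy: vacuous ✓
  (4) {busy, hot, rain}: 1 true — at least one ✓
  (5) {heat, rain}: 1 true — exactly one ✓
  (6) heat=F ⇒ light: vacuous ✓
  (7) {hot, power, light}: 0 true — none ✓
  (8) hot=F, light=F — not both ✓
  (9) power=F, heat=F — same ✓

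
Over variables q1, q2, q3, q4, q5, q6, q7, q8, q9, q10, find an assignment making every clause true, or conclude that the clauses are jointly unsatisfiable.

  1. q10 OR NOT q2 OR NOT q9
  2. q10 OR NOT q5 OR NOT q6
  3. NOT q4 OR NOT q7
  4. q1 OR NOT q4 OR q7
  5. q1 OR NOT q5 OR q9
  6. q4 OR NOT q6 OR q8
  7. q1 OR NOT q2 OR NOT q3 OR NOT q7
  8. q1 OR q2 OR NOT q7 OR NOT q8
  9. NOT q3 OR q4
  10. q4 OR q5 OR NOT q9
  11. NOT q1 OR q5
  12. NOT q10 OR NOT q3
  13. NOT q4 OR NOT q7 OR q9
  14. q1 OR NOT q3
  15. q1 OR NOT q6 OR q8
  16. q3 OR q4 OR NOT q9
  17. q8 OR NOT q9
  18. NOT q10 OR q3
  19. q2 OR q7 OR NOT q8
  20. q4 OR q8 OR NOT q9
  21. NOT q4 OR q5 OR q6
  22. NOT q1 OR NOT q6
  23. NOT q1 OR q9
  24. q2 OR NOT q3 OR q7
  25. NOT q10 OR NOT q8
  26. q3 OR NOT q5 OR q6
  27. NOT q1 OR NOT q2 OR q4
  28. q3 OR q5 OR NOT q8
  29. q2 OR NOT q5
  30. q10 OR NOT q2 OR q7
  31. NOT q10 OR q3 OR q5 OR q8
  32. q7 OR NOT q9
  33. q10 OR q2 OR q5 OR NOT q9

q1=F, q2=T, q3=F, q4=F, q5=F, q6=F, q7=T, q8=F, q9=F, q10=F

Set q1 = False.
  then (q1 OR NOT q3) forces q3 = False.
  then (NOT q10 OR q3) forces q10 = False.
Set q2 = True.
  then (q10 OR NOT q2 OR NOT q9) forces q9 = False.
  then (q1 OR NOT q5 OR q9) forces q5 = False.
  then (q3 OR q5 OR NOT q8) forces q8 = False.
  then (q10 OR NOT q2 OR q7) forces q7 = True.
  then (NOT q4 OR NOT q7) forces q4 = False.
  then (q4 OR NOT q6 OR q8) forces q6 = False.
All clauses satisfied.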